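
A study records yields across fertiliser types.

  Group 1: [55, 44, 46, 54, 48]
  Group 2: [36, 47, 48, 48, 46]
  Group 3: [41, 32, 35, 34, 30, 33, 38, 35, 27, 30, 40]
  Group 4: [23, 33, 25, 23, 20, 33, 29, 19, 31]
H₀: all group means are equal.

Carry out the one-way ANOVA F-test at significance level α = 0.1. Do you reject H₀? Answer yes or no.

Group means [49.40, 45.00, 34.09, 26.22], grand mean 36.100
SSB = Σnᵢ(x̄ᵢ−x̄)² = 2203.035; SSW = ΣΣ(x−x̄ᵢ)² = 623.665
MSB = 2203.035/3 = 734.3451; MSW = 623.665/26 = 23.9871
F = MSB/MSW = 30.6142
df = (3, 26)
p-value (upper-tail) = 0.00000
At α=0.1: p < α → reject H₀

reject H₀: yes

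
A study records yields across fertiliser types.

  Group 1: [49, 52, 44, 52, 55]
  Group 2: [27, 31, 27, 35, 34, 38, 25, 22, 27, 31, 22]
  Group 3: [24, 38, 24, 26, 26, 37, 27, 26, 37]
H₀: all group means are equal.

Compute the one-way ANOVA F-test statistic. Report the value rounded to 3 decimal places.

Group means [50.40, 29.00, 29.44], grand mean 33.440
SSB = Σnᵢ(x̄ᵢ−x̄)² = 1798.738; SSW = ΣΣ(x−x̄ᵢ)² = 633.422
MSB = 1798.738/2 = 899.3689; MSW = 633.422/22 = 28.7919
F = MSB/MSW = 31.2369
df = (2, 22)

test statistic = 31.237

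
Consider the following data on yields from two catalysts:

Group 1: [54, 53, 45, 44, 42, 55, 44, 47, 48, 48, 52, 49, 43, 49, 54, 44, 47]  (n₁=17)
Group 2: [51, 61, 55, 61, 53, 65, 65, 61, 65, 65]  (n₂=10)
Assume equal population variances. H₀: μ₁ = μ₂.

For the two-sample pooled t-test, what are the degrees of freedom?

degrees of freedom = 25

df = n₁ + n₂ − 2 = 17 + 10 − 2 = 25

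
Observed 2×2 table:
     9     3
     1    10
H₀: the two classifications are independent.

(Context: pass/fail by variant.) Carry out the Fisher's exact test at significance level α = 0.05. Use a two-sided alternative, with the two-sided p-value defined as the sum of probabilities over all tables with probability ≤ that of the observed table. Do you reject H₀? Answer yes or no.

reject H₀: yes

Margins: r₁=12, r₂=11, c₁=10, c₂=13, n=23
p_obs = C(12,9)·C(11,1)/C(23,10); sum pmf over tables with pmf ≤ p_obs
p-value (two-sided) = 0.00276
At α=0.05: p < α → reject H₀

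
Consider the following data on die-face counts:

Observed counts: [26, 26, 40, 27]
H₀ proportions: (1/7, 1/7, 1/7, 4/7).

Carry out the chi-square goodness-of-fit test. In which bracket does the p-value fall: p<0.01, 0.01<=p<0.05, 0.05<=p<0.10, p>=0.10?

n = 119; E_i = n·p_i = [17.00, 17.00, 17.00, 68.00]
χ² = (26−17.00)²/17.00 + (26−17.00)²/17.00 + (40−17.00)²/17.00 + (27−68.00)²/68.00 = 65.3676
df = 3
p-value (upper-tail) = 0.00000
→ bracket: p<0.01

p-value bracket: p<0.01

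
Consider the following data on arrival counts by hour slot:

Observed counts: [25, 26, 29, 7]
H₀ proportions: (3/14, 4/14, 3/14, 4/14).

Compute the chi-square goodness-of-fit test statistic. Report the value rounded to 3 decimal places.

n = 87; E_i = n·p_i = [18.64, 24.86, 18.64, 24.86]
χ² = (25−18.64)²/18.64 + (26−24.86)²/24.86 + (29−18.64)²/18.64 + (7−24.86)²/24.86 = 20.8027
df = 3

test statistic = 20.803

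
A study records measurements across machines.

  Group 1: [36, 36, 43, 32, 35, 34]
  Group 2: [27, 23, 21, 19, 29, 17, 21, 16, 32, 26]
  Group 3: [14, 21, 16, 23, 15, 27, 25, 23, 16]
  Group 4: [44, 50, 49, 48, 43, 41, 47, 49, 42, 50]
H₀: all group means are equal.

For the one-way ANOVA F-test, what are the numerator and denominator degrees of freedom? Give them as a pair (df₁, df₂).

k = 4 groups, N = 35 total
df = (k−1, N−k) = (4−1, 35−4) = (3, 31)

degrees of freedom = [3, 31]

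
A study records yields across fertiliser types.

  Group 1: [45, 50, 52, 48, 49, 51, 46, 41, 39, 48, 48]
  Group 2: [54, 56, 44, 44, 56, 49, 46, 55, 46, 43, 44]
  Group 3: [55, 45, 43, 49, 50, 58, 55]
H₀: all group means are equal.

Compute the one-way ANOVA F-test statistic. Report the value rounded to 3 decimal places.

test statistic = 1.228

Group means [47.00, 48.82, 50.71], grand mean 48.586
SSB = Σnᵢ(x̄ᵢ−x̄)² = 59.970; SSW = ΣΣ(x−x̄ᵢ)² = 635.065
MSB = 59.970/2 = 29.9848; MSW = 635.065/26 = 24.4256
F = MSB/MSW = 1.2276
df = (2, 26)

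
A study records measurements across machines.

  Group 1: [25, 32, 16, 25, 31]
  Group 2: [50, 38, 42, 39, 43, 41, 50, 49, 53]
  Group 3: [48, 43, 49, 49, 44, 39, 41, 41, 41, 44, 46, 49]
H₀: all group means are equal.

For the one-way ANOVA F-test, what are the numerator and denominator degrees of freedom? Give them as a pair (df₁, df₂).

degrees of freedom = [2, 23]

k = 3 groups, N = 26 total
df = (k−1, N−k) = (3−1, 26−3) = (2, 23)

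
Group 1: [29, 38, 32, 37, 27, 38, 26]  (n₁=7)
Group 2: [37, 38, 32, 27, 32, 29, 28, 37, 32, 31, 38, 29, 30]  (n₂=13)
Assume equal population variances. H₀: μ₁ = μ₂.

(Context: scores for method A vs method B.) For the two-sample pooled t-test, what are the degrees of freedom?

degrees of freedom = 18

df = n₁ + n₂ − 2 = 7 + 13 − 2 = 18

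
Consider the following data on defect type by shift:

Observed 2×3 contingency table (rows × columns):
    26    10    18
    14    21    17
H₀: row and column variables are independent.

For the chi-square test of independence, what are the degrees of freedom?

df = (r−1)(c−1) = (2−1)·(3−1) = 2

degrees of freedom = 2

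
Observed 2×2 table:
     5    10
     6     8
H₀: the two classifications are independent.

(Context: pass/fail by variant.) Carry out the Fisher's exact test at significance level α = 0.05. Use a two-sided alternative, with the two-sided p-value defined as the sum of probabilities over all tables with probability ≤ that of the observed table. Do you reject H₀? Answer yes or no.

reject H₀: no

Margins: r₁=15, r₂=14, c₁=11, c₂=18, n=29
p_obs = C(15,5)·C(14,6)/C(29,11); sum pmf over tables with pmf ≤ p_obs
p-value (two-sided) = 0.71038
At α=0.05: p ≥ α → fail to reject H₀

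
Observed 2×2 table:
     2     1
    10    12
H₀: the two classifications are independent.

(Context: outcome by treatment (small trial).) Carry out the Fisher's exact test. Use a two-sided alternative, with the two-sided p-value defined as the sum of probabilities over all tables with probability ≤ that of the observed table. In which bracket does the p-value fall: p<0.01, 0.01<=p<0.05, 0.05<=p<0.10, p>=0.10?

p-value bracket: p>=0.10

Margins: r₁=3, r₂=22, c₁=12, c₂=13, n=25
p_obs = C(3,2)·C(22,10)/C(25,12); sum pmf over tables with pmf ≤ p_obs
p-value (two-sided) = 0.59304
→ bracket: p>=0.10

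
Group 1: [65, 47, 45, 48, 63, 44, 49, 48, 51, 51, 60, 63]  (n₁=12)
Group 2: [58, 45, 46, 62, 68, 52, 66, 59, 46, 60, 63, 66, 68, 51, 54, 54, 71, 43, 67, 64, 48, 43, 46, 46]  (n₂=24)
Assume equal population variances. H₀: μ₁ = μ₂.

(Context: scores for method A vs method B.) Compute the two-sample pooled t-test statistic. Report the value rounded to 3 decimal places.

x̄₁=52.833, s₁=7.673, n₁=12
x̄₂=56.083, s₂=9.287, n₂=24
s_p² = [11·7.673² + 23·9.287²]/34 = 77.3971
SE = √(s_p²·(1/12+1/24)) = 3.1104
t = (52.833−56.083)/3.1104 = -1.0449
df = 34

test statistic = -1.045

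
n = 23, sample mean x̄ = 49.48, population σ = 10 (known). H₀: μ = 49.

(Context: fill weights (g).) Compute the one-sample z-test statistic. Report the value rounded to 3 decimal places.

test statistic = 0.230

SE = σ/√n = 10/√23 = 2.0851
z = (x̄−μ₀)/SE = (49.48−49)/2.0851 = 0.2302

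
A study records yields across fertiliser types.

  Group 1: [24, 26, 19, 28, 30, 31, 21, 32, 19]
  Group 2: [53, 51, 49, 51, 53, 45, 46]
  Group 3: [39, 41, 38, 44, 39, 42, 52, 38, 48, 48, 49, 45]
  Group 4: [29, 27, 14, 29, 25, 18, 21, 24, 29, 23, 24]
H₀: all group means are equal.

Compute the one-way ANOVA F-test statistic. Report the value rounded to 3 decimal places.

Group means [25.56, 49.71, 43.58, 23.91], grand mean 34.974
SSB = Σnᵢ(x̄ᵢ−x̄)² = 4555.498; SSW = ΣΣ(x−x̄ᵢ)² = 753.477
MSB = 4555.498/3 = 1518.4993; MSW = 753.477/35 = 21.5279
F = MSB/MSW = 70.5363
df = (3, 35)

test statistic = 70.536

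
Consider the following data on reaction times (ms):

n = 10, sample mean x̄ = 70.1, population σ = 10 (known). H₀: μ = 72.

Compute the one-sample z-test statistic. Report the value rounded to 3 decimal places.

SE = σ/√n = 10/√10 = 3.1623
z = (x̄−μ₀)/SE = (70.1−72)/3.1623 = -0.6008

test statistic = -0.601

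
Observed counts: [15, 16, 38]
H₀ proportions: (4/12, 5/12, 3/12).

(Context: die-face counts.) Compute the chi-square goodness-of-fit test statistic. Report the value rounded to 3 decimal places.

n = 69; E_i = n·p_i = [23.00, 28.75, 17.25]
χ² = (15−23.00)²/23.00 + (16−28.75)²/28.75 + (38−17.25)²/17.25 = 33.3971
df = 2

test statistic = 33.397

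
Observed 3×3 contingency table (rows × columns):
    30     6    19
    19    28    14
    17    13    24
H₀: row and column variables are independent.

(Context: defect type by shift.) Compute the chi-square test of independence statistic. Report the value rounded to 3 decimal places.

test statistic = 22.324

Row totals [55, 61, 54], col totals [66, 47, 57], n=170
χ² = (30−21.35)²/21.35 + (6−15.21)²/15.21 + (19−18.44)²/18.44 + (19−23.68)²/23.68 + (28−16.86)²/16.86 + (14−20.45)²/20.45 + (17−20.96)²/20.96 + (13−14.93)²/14.93 + (24−18.11)²/18.11 = 22.3239
df = 4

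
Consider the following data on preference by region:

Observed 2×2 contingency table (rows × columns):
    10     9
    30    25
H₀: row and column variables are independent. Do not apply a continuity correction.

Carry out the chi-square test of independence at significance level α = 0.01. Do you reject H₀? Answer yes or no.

Row totals [19, 55], col totals [40, 34], n=74
χ² = (10−10.27)²/10.27 + (9−8.73)²/8.73 + (30−29.73)²/29.73 + (25−25.27)²/25.27 = 0.0208
df = 1
p-value (upper-tail) = 0.88525
At α=0.01: p ≥ α → fail to reject H₀

reject H₀: no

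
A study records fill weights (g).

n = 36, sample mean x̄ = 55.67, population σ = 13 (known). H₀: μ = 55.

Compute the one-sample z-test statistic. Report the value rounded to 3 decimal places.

SE = σ/√n = 13/√36 = 2.1667
z = (x̄−μ₀)/SE = (55.67−55)/2.1667 = 0.3092

test statistic = 0.309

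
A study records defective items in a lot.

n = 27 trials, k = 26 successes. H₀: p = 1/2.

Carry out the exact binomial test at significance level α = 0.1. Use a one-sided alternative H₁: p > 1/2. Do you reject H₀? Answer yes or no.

reject H₀: yes

Exact binomial: n=27, k=26, p₀=1/2=0.5000
P(X≥26) from Σ C(n,i)·p₀^i·(1−p₀)^(n−i)
p-value (one-sided, H₁ greater) = 0.00000
At α=0.1: p < α → reject H₀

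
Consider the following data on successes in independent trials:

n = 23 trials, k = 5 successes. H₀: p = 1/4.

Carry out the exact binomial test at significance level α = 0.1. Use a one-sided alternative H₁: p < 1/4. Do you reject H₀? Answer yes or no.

Exact binomial: n=23, k=5, p₀=1/4=0.2500
P(X≤5) from Σ C(n,i)·p₀^i·(1−p₀)^(n−i)
p-value (one-sided, H₁ less) = 0.46847
At α=0.1: p ≥ α → fail to reject H₀

reject H₀: no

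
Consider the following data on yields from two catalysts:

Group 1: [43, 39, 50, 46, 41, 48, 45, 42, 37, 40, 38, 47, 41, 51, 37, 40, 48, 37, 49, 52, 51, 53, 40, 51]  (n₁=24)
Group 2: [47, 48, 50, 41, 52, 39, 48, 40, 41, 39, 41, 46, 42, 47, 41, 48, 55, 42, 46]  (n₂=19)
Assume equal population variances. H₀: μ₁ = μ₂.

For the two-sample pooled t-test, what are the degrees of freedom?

degrees of freedom = 41

df = n₁ + n₂ − 2 = 24 + 19 − 2 = 41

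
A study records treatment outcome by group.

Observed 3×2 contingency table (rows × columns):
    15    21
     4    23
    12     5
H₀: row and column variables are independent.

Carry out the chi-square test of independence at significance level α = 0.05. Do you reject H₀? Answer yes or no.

Row totals [36, 27, 17], col totals [31, 49], n=80
χ² = (15−13.95)²/13.95 + (21−22.05)²/22.05 + (4−10.46)²/10.46 + (23−16.54)²/16.54 + (12−6.59)²/6.59 + (5−10.41)²/10.41 = 13.9068
df = 2
p-value (upper-tail) = 0.00096
At α=0.05: p < α → reject H₀

reject H₀: yes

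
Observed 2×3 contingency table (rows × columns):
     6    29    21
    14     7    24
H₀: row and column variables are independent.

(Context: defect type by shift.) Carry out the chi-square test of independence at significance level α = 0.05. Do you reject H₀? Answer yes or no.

reject H₀: yes

Row totals [56, 45], col totals [20, 36, 45], n=101
χ² = (6−11.09)²/11.09 + (29−19.96)²/19.96 + (21−24.95)²/24.95 + (14−8.91)²/8.91 + (7−16.04)²/16.04 + (24−20.05)²/20.05 = 15.8342
df = 2
p-value (upper-tail) = 0.00036
At α=0.05: p < α → reject H₀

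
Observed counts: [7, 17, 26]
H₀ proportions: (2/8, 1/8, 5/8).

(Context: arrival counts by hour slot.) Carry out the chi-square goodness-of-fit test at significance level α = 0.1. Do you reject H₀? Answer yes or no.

reject H₀: yes

n = 50; E_i = n·p_i = [12.50, 6.25, 31.25]
χ² = (7−12.50)²/12.50 + (17−6.25)²/6.25 + (26−31.25)²/31.25 = 21.7920
df = 2
p-value (upper-tail) = 0.00002
At α=0.1: p < α → reject H₀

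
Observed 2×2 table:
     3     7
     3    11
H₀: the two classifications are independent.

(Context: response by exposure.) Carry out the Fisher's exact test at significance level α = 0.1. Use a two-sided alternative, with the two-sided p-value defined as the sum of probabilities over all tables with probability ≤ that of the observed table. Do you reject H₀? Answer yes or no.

Margins: r₁=10, r₂=14, c₁=6, c₂=18, n=24
p_obs = C(10,3)·C(14,3)/C(24,6); sum pmf over tables with pmf ≤ p_obs
p-value (two-sided) = 0.66533
At α=0.1: p ≥ α → fail to reject H₀

reject H₀: no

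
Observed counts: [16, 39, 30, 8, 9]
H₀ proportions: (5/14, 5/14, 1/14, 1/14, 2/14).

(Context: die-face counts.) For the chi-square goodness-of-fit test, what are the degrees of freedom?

df = k − 1 = 5 − 1 = 4

degrees of freedom = 4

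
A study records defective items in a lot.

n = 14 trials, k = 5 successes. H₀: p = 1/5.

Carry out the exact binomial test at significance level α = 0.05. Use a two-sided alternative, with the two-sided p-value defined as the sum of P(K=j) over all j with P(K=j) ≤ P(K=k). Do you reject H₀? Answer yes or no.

reject H₀: no

Exact binomial: n=14, k=5, p₀=1/5=0.2000
P(X=j) = C(n,j)·p₀^j·(1−p₀)^(n−j); p = Σ P(X=j) over j with P(X=j) ≤ P(X=5)
p-value (two-sided) = 0.17382
At α=0.05: p ≥ α → fail to reject H₀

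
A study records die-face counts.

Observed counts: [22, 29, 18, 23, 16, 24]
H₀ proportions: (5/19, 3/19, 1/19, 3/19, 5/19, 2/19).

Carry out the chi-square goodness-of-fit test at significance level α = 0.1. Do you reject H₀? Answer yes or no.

reject H₀: yes

n = 132; E_i = n·p_i = [34.74, 20.84, 6.95, 20.84, 34.74, 13.89]
χ² = (22−34.74)²/34.74 + (29−20.84)²/20.84 + (18−6.95)²/6.95 + (23−20.84)²/20.84 + (16−34.74)²/34.74 + (24−13.89)²/13.89 = 43.1263
df = 5
p-value (upper-tail) = 0.00000
At α=0.1: p < α → reject H₀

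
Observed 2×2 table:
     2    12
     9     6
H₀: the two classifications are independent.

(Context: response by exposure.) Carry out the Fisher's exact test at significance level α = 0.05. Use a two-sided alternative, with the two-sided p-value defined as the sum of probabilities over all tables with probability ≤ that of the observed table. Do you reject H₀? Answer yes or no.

reject H₀: yes

Margins: r₁=14, r₂=15, c₁=11, c₂=18, n=29
p_obs = C(14,2)·C(15,9)/C(29,11); sum pmf over tables with pmf ≤ p_obs
p-value (two-sided) = 0.02094
At α=0.05: p < α → reject H₀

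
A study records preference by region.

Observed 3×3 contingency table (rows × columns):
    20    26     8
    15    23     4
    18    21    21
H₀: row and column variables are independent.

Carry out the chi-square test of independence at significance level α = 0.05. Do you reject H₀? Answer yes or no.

reject H₀: yes

Row totals [54, 42, 60], col totals [53, 70, 33], n=156
χ² = (20−18.35)²/18.35 + (26−24.23)²/24.23 + (8−11.42)²/11.42 + (15−14.27)²/14.27 + (23−18.85)²/18.85 + (4−8.88)²/8.88 + (18−20.38)²/20.38 + (21−26.92)²/26.92 + (21−12.69)²/12.69 = 11.9623
df = 4
p-value (upper-tail) = 0.01763
At α=0.05: p < α → reject H₀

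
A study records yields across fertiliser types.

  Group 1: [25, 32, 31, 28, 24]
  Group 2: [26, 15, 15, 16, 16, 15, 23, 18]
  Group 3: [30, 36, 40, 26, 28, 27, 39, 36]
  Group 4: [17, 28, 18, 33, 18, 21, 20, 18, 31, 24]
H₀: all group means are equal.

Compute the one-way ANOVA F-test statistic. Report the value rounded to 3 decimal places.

Group means [28.00, 18.00, 32.75, 22.80], grand mean 24.968
SSB = Σnᵢ(x̄ᵢ−x̄)² = 965.868; SSW = ΣΣ(x−x̄ᵢ)² = 709.100
MSB = 965.868/3 = 321.9559; MSW = 709.100/27 = 26.2630
F = MSB/MSW = 12.2589
df = (3, 27)

test statistic = 12.259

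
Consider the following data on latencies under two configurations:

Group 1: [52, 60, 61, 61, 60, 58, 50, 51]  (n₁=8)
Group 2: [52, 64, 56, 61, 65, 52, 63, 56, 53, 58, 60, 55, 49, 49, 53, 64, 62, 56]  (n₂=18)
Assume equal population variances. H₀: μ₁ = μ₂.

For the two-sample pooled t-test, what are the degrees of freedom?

df = n₁ + n₂ − 2 = 8 + 18 − 2 = 24

degrees of freedom = 24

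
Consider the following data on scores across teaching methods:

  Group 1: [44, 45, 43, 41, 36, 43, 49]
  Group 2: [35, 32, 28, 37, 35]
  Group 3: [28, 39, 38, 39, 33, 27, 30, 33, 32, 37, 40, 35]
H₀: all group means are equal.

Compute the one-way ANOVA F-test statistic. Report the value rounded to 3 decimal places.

test statistic = 11.741

Group means [43.00, 33.40, 34.25], grand mean 36.625
SSB = Σnᵢ(x̄ᵢ−x̄)² = 404.175; SSW = ΣΣ(x−x̄ᵢ)² = 361.450
MSB = 404.175/2 = 202.0875; MSW = 361.450/21 = 17.2119
F = MSB/MSW = 11.7411
df = (2, 21)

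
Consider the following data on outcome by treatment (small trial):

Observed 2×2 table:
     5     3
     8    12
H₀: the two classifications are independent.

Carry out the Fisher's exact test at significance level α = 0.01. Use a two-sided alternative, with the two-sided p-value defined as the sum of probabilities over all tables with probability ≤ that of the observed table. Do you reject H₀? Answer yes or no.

reject H₀: no

Margins: r₁=8, r₂=20, c₁=13, c₂=15, n=28
p_obs = C(8,5)·C(20,8)/C(28,13); sum pmf over tables with pmf ≤ p_obs
p-value (two-sided) = 0.40966
At α=0.01: p ≥ α → fail to reject H₀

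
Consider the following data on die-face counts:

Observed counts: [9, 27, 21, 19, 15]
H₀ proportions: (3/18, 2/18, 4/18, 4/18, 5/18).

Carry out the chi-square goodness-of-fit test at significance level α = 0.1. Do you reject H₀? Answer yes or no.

n = 91; E_i = n·p_i = [15.17, 10.11, 20.22, 20.22, 25.28]
χ² = (9−15.17)²/15.17 + (27−10.11)²/10.11 + (21−20.22)²/20.22 + (19−20.22)²/20.22 + (15−25.28)²/25.28 = 35.0000
df = 4
p-value (upper-tail) = 0.00000
At α=0.1: p < α → reject H₀

reject H₀: yes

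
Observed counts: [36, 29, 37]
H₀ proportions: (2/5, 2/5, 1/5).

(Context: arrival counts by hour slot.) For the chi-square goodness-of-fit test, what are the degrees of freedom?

df = k − 1 = 3 − 1 = 2

degrees of freedom = 2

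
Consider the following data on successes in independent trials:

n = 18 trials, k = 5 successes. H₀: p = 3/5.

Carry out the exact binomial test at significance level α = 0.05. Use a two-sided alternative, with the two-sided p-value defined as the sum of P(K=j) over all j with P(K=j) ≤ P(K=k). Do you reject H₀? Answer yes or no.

Exact binomial: n=18, k=5, p₀=3/5=0.6000
P(X=j) = C(n,j)·p₀^j·(1−p₀)^(n−j); p = Σ P(X=j) over j with P(X=j) ≤ P(X=5)
p-value (two-sided) = 0.00707
At α=0.05: p < α → reject H₀

reject H₀: yes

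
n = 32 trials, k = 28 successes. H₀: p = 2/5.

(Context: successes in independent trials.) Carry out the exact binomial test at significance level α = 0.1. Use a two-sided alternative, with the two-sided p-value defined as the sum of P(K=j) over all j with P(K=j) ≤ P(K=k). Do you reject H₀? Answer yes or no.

Exact binomial: n=32, k=28, p₀=2/5=0.4000
P(X=j) = C(n,j)·p₀^j·(1−p₀)^(n−j); p = Σ P(X=j) over j with P(X=j) ≤ P(X=28)
p-value (two-sided) = 0.00000
At α=0.1: p < α → reject H₀

reject H₀: yes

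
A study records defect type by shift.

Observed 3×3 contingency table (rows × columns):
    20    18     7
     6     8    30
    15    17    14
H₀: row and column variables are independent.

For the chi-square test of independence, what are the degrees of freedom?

degrees of freedom = 4

df = (r−1)(c−1) = (3−1)·(3−1) = 4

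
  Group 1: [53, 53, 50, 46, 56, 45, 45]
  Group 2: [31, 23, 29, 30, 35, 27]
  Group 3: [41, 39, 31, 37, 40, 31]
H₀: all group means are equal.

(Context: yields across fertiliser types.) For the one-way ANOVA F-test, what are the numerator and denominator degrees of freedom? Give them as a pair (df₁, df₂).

k = 3 groups, N = 19 total
df = (k−1, N−k) = (3−1, 19−3) = (2, 16)

degrees of freedom = [2, 16]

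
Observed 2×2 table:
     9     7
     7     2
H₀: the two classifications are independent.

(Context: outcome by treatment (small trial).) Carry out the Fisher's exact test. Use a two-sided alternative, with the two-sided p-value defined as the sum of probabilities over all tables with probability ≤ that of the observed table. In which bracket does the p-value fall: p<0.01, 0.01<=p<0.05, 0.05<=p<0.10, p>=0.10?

Margins: r₁=16, r₂=9, c₁=16, c₂=9, n=25
p_obs = C(16,9)·C(9,7)/C(25,16); sum pmf over tables with pmf ≤ p_obs
p-value (two-sided) = 0.40134
→ bracket: p>=0.10

p-value bracket: p>=0.10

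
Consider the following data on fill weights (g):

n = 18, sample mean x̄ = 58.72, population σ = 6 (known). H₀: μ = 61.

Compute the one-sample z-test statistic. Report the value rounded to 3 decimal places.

test statistic = -1.612

SE = σ/√n = 6/√18 = 1.4142
z = (x̄−μ₀)/SE = (58.72−61)/1.4142 = -1.6122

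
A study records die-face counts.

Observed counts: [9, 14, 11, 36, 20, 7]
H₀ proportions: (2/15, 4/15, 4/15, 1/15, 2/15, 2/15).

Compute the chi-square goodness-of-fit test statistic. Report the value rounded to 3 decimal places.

test statistic = 156.647

n = 97; E_i = n·p_i = [12.93, 25.87, 25.87, 6.47, 12.93, 12.93]
χ² = (9−12.93)²/12.93 + (14−25.87)²/25.87 + (11−25.87)²/25.87 + (36−6.47)²/6.47 + (20−12.93)²/12.93 + (7−12.93)²/12.93 = 156.6469
df = 5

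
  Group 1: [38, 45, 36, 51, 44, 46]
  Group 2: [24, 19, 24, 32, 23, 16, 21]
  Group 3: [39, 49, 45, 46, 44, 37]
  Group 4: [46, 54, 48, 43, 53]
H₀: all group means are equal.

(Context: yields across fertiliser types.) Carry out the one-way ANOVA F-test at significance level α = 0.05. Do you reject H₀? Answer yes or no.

Group means [43.33, 22.71, 43.33, 48.80], grand mean 38.458
SSB = Σnᵢ(x̄ᵢ−x̄)² = 2555.063; SSW = ΣΣ(x−x̄ᵢ)² = 490.895
MSB = 2555.063/3 = 851.6877; MSW = 490.895/20 = 24.5448
F = MSB/MSW = 34.6994
df = (3, 20)
p-value (upper-tail) = 0.00000
At α=0.05: p < α → reject H₀

reject H₀: yes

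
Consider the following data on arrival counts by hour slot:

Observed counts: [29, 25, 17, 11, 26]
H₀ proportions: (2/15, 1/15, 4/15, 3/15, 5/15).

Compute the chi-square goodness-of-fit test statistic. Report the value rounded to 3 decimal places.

test statistic = 71.623

n = 108; E_i = n·p_i = [14.40, 7.20, 28.80, 21.60, 36.00]
χ² = (29−14.40)²/14.40 + (25−7.20)²/7.20 + (17−28.80)²/28.80 + (11−21.60)²/21.60 + (26−36.00)²/36.00 = 71.6227
df = 4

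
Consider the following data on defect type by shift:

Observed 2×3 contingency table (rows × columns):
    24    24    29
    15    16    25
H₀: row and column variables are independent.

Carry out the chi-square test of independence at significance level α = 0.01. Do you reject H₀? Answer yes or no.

Row totals [77, 56], col totals [39, 40, 54], n=133
χ² = (24−22.58)²/22.58 + (24−23.16)²/23.16 + (29−31.26)²/31.26 + (15−16.42)²/16.42 + (16−16.84)²/16.84 + (25−22.74)²/22.74 = 0.6742
df = 2
p-value (upper-tail) = 0.71382
At α=0.01: p ≥ α → fail to reject H₀

reject H₀: no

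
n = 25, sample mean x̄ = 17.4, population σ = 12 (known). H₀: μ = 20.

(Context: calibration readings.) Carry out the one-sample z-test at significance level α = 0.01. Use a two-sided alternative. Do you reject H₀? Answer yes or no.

SE = σ/√n = 12/√25 = 2.4000
z = (x̄−μ₀)/SE = (17.4−20)/2.4000 = -1.0833
p-value (two-sided) = 0.27866
At α=0.01: p ≥ α → fail to reject H₀

reject H₀: no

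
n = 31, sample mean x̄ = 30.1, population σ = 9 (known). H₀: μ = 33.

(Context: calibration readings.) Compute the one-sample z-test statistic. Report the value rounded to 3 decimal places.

SE = σ/√n = 9/√31 = 1.6164
z = (x̄−μ₀)/SE = (30.1−33)/1.6164 = -1.7941

test statistic = -1.794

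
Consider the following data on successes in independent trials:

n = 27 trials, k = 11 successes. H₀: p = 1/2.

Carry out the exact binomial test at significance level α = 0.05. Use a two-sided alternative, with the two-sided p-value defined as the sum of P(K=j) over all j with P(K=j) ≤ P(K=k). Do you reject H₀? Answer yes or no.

Exact binomial: n=27, k=11, p₀=1/2=0.5000
P(X=j) = C(n,j)·p₀^j·(1−p₀)^(n−j); p = Σ P(X=j) over j with P(X=j) ≤ P(X=11)
p-value (two-sided) = 0.44207
At α=0.05: p ≥ α → fail to reject H₀

reject H₀: no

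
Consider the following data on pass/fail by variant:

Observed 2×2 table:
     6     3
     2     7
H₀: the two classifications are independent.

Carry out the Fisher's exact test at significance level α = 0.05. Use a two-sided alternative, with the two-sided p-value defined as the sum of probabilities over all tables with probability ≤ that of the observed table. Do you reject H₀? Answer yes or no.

Margins: r₁=9, r₂=9, c₁=8, c₂=10, n=18
p_obs = C(9,6)·C(9,2)/C(18,8); sum pmf over tables with pmf ≤ p_obs
p-value (two-sided) = 0.15343
At α=0.05: p ≥ α → fail to reject H₀

reject H₀: no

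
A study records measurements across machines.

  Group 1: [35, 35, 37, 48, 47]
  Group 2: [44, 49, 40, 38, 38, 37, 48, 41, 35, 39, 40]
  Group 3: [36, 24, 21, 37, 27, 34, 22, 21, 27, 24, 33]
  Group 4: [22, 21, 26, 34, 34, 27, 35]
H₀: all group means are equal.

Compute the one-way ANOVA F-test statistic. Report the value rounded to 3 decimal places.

Group means [40.40, 40.82, 27.82, 28.43], grand mean 34.000
SSB = Σnᵢ(x̄ᵢ−x̄)² = 1353.813; SSW = ΣΣ(x−x̄ᵢ)² = 952.187
MSB = 1353.813/3 = 451.2710; MSW = 952.187/30 = 31.7396
F = MSB/MSW = 14.2179
df = (3, 30)

test statistic = 14.218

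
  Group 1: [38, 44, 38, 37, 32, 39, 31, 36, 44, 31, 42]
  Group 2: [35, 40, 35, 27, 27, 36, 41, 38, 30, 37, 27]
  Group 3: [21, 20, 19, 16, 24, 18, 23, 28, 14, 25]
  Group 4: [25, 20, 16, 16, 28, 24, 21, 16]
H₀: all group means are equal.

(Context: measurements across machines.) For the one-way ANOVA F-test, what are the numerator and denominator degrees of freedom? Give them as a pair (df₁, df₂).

degrees of freedom = [3, 36]

k = 4 groups, N = 40 total
df = (k−1, N−k) = (4−1, 40−4) = (3, 36)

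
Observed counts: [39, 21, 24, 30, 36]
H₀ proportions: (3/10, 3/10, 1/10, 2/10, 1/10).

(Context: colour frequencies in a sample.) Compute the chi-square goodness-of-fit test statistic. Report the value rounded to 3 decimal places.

test statistic = 48.400

n = 150; E_i = n·p_i = [45.00, 45.00, 15.00, 30.00, 15.00]
χ² = (39−45.00)²/45.00 + (21−45.00)²/45.00 + (24−15.00)²/15.00 + (30−30.00)²/30.00 + (36−15.00)²/15.00 = 48.4000
df = 4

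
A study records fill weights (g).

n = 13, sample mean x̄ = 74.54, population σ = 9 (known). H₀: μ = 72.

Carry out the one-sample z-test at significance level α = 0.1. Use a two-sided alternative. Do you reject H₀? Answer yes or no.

reject H₀: no

SE = σ/√n = 9/√13 = 2.4962
z = (x̄−μ₀)/SE = (74.54−72)/2.4962 = 1.0176
p-value (two-sided) = 0.30888
At α=0.1: p ≥ α → fail to reject H₀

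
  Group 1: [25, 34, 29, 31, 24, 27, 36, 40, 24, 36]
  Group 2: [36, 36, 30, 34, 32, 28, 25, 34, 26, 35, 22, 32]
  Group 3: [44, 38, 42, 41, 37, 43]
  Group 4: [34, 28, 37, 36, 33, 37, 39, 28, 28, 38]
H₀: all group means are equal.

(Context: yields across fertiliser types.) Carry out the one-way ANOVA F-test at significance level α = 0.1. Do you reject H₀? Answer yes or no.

Group means [30.60, 30.83, 40.83, 33.80], grand mean 33.132
SSB = Σnᵢ(x̄ᵢ−x̄)² = 487.842; SSW = ΣΣ(x−x̄ᵢ)² = 740.500
MSB = 487.842/3 = 162.6140; MSW = 740.500/34 = 21.7794
F = MSB/MSW = 7.4664
df = (3, 34)
p-value (upper-tail) = 0.00057
At α=0.1: p < α → reject H₀

reject H₀: yes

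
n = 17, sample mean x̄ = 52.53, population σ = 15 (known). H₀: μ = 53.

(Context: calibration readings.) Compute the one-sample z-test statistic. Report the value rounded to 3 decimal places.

test statistic = -0.129

SE = σ/√n = 15/√17 = 3.6380
z = (x̄−μ₀)/SE = (52.53−53)/3.6380 = -0.1292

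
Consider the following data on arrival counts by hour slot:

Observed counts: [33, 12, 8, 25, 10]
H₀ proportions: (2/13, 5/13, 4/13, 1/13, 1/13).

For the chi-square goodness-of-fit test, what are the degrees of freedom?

degrees of freedom = 4

df = k − 1 = 5 − 1 = 4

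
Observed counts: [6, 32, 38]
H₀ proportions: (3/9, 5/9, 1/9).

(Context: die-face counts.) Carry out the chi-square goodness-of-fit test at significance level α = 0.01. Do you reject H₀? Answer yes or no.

reject H₀: yes

n = 76; E_i = n·p_i = [25.33, 42.22, 8.44]
χ² = (6−25.33)²/25.33 + (32−42.22)²/42.22 + (38−8.44)²/8.44 = 120.6737
df = 2
p-value (upper-tail) = 0.00000
At α=0.01: p < α → reject H₀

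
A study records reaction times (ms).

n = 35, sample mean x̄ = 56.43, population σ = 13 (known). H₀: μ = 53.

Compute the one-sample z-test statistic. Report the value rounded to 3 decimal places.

SE = σ/√n = 13/√35 = 2.1974
z = (x̄−μ₀)/SE = (56.43−53)/2.1974 = 1.5609

test statistic = 1.561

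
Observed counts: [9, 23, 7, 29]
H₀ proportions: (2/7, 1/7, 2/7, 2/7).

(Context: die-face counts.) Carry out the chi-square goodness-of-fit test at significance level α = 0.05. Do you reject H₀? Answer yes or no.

reject H₀: yes

n = 68; E_i = n·p_i = [19.43, 9.71, 19.43, 19.43]
χ² = (9−19.43)²/19.43 + (23−9.71)²/9.71 + (7−19.43)²/19.43 + (29−19.43)²/19.43 = 36.4338
df = 3
p-value (upper-tail) = 0.00000
At α=0.05: p < α → reject H₀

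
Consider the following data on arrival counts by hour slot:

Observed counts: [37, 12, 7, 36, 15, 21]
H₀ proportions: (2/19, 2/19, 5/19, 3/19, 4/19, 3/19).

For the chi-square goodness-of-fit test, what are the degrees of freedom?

df = k − 1 = 6 − 1 = 5

degrees of freedom = 5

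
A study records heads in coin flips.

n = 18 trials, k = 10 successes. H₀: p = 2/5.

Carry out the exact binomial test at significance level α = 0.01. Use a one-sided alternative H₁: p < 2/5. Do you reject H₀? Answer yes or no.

reject H₀: no

Exact binomial: n=18, k=10, p₀=2/5=0.4000
P(X≤10) from Σ C(n,i)·p₀^i·(1−p₀)^(n−i)
p-value (one-sided, H₁ less) = 0.94235
At α=0.01: p ≥ α → fail to reject H₀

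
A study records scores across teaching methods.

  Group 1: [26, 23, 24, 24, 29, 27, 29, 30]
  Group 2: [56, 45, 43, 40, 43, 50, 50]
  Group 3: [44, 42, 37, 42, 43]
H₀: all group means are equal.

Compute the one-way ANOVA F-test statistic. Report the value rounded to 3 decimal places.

test statistic = 53.270

Group means [26.50, 46.71, 41.60], grand mean 37.350
SSB = Σnᵢ(x̄ᵢ−x̄)² = 1645.921; SSW = ΣΣ(x−x̄ᵢ)² = 262.629
MSB = 1645.921/2 = 822.9607; MSW = 262.629/17 = 15.4487
F = MSB/MSW = 53.2704
df = (2, 17)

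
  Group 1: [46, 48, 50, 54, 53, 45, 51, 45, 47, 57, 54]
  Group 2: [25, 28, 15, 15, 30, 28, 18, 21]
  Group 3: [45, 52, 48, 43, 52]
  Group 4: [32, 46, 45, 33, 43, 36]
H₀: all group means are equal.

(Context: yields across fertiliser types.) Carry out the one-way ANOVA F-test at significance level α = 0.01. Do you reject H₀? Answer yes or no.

reject H₀: yes

Group means [50.00, 22.50, 48.00, 39.17], grand mean 40.167
SSB = Σnᵢ(x̄ᵢ−x̄)² = 3873.333; SSW = ΣΣ(x−x̄ᵢ)² = 688.833
MSB = 3873.333/3 = 1291.1111; MSW = 688.833/26 = 26.4936
F = MSB/MSW = 48.7330
df = (3, 26)
p-value (upper-tail) = 0.00000
At α=0.01: p < α → reject H₀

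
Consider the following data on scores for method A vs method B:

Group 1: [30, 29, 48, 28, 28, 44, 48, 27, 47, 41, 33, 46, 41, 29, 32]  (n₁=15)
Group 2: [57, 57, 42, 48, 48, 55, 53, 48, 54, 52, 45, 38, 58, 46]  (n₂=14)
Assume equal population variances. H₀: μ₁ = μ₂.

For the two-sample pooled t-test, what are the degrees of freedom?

df = n₁ + n₂ − 2 = 15 + 14 − 2 = 27

degrees of freedom = 27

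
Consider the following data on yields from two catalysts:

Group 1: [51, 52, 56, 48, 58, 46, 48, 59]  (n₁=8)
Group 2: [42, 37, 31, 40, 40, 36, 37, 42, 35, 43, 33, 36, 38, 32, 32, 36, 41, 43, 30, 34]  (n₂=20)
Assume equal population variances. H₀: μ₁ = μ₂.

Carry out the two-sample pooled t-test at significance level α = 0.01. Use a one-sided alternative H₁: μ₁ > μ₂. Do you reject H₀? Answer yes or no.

reject H₀: yes

x̄₁=52.250, s₁=4.921, n₁=8
x̄₂=36.900, s₂=4.128, n₂=20
s_p² = [7·4.921² + 19·4.128²]/26 = 18.9731
SE = √(s_p²·(1/8+1/20)) = 1.8222
t = (52.250−36.900)/1.8222 = 8.4240
df = 26
p-value (one-sided, H₁ greater) = 0.00000
At α=0.01: p < α → reject H₀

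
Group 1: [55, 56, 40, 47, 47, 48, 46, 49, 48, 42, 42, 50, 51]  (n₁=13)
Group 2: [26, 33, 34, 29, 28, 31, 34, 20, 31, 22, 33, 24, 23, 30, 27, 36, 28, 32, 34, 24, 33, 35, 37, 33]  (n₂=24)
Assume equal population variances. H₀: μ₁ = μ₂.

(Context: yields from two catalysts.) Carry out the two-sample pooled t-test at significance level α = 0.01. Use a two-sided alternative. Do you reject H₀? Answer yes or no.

reject H₀: yes

x̄₁=47.769, s₁=4.729, n₁=13
x̄₂=29.875, s₂=4.749, n₂=24
s_p² = [12·4.729² + 23·4.749²]/35 = 22.4838
SE = √(s_p²·(1/13+1/24)) = 1.6329
t = (47.769−29.875)/1.6329 = 10.9586
df = 35
p-value (two-sided) = 0.00000
At α=0.01: p < α → reject H₀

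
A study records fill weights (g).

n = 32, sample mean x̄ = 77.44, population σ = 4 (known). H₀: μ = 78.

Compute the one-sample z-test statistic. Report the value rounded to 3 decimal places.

SE = σ/√n = 4/√32 = 0.7071
z = (x̄−μ₀)/SE = (77.44−78)/0.7071 = -0.7920

test statistic = -0.792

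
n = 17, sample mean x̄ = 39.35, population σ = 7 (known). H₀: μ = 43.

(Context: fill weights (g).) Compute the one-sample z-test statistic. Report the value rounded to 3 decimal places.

test statistic = -2.150

SE = σ/√n = 7/√17 = 1.6977
z = (x̄−μ₀)/SE = (39.35−43)/1.6977 = -2.1499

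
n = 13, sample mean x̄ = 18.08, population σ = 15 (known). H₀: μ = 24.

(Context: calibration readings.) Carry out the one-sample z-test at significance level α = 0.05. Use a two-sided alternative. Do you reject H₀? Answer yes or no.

reject H₀: no

SE = σ/√n = 15/√13 = 4.1603
z = (x̄−μ₀)/SE = (18.08−24)/4.1603 = -1.4230
p-value (two-sided) = 0.15474
At α=0.05: p ≥ α → fail to reject H₀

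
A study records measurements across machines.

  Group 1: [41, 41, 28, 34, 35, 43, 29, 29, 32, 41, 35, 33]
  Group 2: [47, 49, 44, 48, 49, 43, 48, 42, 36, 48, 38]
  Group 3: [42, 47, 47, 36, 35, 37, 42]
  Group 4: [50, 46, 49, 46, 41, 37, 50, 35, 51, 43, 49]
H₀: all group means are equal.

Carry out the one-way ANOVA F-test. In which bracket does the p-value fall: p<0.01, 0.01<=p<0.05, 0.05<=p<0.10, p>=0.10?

Group means [35.08, 44.73, 40.86, 45.18], grand mean 41.366
SSB = Σnᵢ(x̄ᵢ−x̄)² = 759.920; SSW = ΣΣ(x−x̄ᵢ)² = 967.592
MSB = 759.920/3 = 253.3067; MSW = 967.592/37 = 26.1511
F = MSB/MSW = 9.6863
df = (3, 37)
p-value (upper-tail) = 0.00007
→ bracket: p<0.01

p-value bracket: p<0.01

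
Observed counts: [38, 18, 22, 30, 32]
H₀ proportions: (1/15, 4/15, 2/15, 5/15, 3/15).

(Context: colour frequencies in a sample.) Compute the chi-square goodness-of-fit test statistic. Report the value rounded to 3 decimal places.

test statistic = 105.179

n = 140; E_i = n·p_i = [9.33, 37.33, 18.67, 46.67, 28.00]
χ² = (38−9.33)²/9.33 + (18−37.33)²/37.33 + (22−18.67)²/18.67 + (30−46.67)²/46.67 + (32−28.00)²/28.00 = 105.1786
df = 4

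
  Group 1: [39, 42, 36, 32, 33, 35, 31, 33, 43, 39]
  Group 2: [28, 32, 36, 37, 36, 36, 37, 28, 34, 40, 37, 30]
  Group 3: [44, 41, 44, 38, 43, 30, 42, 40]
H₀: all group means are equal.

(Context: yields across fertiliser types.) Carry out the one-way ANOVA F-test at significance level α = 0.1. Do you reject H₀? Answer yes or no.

Group means [36.30, 34.25, 40.25], grand mean 36.533
SSB = Σnᵢ(x̄ᵢ−x̄)² = 173.617; SSW = ΣΣ(x−x̄ᵢ)² = 477.850
MSB = 173.617/2 = 86.8083; MSW = 477.850/27 = 17.6981
F = MSB/MSW = 4.9049
df = (2, 27)
p-value (upper-tail) = 0.01524
At α=0.1: p < α → reject H₀

reject H₀: yes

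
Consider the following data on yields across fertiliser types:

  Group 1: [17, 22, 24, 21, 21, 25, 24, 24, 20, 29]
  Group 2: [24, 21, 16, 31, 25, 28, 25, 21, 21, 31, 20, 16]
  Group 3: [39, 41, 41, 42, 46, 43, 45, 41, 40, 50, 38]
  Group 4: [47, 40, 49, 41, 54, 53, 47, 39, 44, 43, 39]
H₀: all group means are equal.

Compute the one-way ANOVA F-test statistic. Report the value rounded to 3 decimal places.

Group means [22.70, 23.25, 42.36, 45.09], grand mean 33.364
SSB = Σnᵢ(x̄ᵢ−x̄)² = 4768.377; SSW = ΣΣ(x−x̄ᵢ)² = 783.805
MSB = 4768.377/3 = 1589.4591; MSW = 783.805/40 = 19.5951
F = MSB/MSW = 81.1151
df = (3, 40)

test statistic = 81.115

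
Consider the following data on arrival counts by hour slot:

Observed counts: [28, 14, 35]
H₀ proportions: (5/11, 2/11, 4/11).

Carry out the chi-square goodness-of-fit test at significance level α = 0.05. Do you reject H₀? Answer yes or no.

reject H₀: no

n = 77; E_i = n·p_i = [35.00, 14.00, 28.00]
χ² = (28−35.00)²/35.00 + (14−14.00)²/14.00 + (35−28.00)²/28.00 = 3.1500
df = 2
p-value (upper-tail) = 0.20701
At α=0.05: p ≥ α → fail to reject H₀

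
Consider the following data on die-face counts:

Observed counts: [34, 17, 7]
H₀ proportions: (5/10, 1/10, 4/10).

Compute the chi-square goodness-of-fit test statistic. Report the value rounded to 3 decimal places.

n = 58; E_i = n·p_i = [29.00, 5.80, 23.20]
χ² = (34−29.00)²/29.00 + (17−5.80)²/5.80 + (7−23.20)²/23.20 = 33.8017
df = 2

test statistic = 33.802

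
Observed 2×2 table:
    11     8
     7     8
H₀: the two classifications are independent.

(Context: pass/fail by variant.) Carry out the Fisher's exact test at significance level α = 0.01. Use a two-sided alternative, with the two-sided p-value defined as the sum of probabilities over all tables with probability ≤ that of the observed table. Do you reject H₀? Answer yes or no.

Margins: r₁=19, r₂=15, c₁=18, c₂=16, n=34
p_obs = C(19,11)·C(15,7)/C(34,18); sum pmf over tables with pmf ≤ p_obs
p-value (two-sided) = 0.73028
At α=0.01: p ≥ α → fail to reject H₀

reject H₀: no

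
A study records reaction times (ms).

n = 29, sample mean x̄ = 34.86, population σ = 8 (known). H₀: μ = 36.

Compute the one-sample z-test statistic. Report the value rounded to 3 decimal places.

SE = σ/√n = 8/√29 = 1.4856
z = (x̄−μ₀)/SE = (34.86−36)/1.4856 = -0.7674

test statistic = -0.767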